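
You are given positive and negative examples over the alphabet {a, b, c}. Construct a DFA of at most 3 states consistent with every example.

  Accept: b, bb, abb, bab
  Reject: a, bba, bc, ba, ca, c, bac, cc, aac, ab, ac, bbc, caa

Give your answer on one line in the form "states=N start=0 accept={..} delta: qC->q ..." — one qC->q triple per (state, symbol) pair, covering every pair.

State merging on the prefix tree: take the shortest (then alphabetical) example prefix whose next move is undefined and point that move at state 0, else 1, else 2, ...; a target is out if some Accept/Reject pair would then sit in one state with the same input left (inseparable). If every existing state is out, open a new one.
a: 0a undefined. 0a->0: no, b/ab meet in 0 with "b" left. Open state 1: 0a->1.
b: 0b undefined. 0b->0: no, bab/ab meet in 1 with "b" left. 0b->1: no, b/a meet in 1. Open state 2: 0b->2.
c: 0c undefined. 0c->0: ok.
aa: 1a undefined. 1a->0: ok.
ab: 1b undefined. 1b->0: ok.
ac: 1c undefined. 1c->0: ok.
ba: 2a undefined. 2a->0: ok.
bb: 2b undefined. 2b->0: no, bb/ba meet in 0. 2b->1: no, bb/a meet in 1. 2b->2: ok.
bc: 2c undefined. 2c->0: ok.
All examples now run through 3 states with every (state, symbol) defined. Accept strings end in {2}, Reject strings end in {0,1}; accept={2}.

states=3 start=0 accept={2} delta: 0a->1 0b->2 0c->0 1a->0 1b->0 1c->0 2a->0 2b->2 2c->0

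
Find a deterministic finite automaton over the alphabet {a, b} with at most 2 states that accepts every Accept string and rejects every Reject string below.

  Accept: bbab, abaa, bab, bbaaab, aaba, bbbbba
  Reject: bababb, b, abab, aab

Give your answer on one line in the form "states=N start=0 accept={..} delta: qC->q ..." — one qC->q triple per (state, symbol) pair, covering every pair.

states=2 start=0 accept={1} delta: 0a->1 0b->0 1a->0 1b->1

Grow the machine one transition at a time. Run the examples from 0; the earliest place one falls off (shortest prefix, ties alphabetical) gets sent to the lowest-numbered state that keeps every Accept/Reject pair distinguishable — a pair clashes when both reach the same state with identical unread suffix — and to a fresh state only if none does.
a: 0a undefined. 0a->0: no, bab/abab meet in 0 with "bab" left. Open state 1: 0a->1.
b: 0b undefined. 0b->0: ok.
aa: 1a undefined. 1a->0: ok.
ab: 1b undefined. 1b->0: no, bbab/bababb meet in 0. 1b->1: ok.
All examples now run through 2 states with every (state, symbol) defined. Accept strings end in {1}, Reject strings end in {0}; accept={1}.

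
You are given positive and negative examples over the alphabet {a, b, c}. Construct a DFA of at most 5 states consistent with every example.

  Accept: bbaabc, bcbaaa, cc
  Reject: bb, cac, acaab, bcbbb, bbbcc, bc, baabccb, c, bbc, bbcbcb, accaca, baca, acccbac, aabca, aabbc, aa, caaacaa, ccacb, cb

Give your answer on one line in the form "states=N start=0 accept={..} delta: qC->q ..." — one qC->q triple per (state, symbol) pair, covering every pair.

Grow the machine one transition at a time. Run the examples from 0; the earliest place one falls off (shortest prefix, ties alphabetical) gets sent to the lowest-numbered state that keeps every Accept/Reject pair distinguishable — a pair clashes when both reach the same state with identical unread suffix — and to a fresh state only if none does.
a: 0a undefined. 0a->0: ok.
b: 0b undefined. 0b->0: no, bbaabc/bc meet in 0 with "c" left. Open state 1: 0b->1.
c: 0c undefined. 0c->0: no, cc/cac meet in 0. 0c->1: no, cc/bc meet in 1 with "c" left. Open state 2: 0c->2.
ba: 1a undefined. 1a->0: ok.
bb: 1b undefined. 1b->0: no, bbaabc/bc meet in 1 with "c" left. 1b->1: no, bbaabc/bc meet in 1 with "c" left. 1b->2: no, cc/bbc meet in 2 with "c" left. Open state 3: 1b->3.
bc: 1c undefined. 1c->0: no, bcbaaa/bc meet in 0. 1c->1: ok.
ca: 2a undefined. 2a->0: ok.
cb: 2b undefined. 2b->0: ok.
cc: 2c undefined. 2c->0: no, cc/accaca meet in 0. 2c->1: no, cc/acaab meet in 1. 2c->2: no, cc/cac meet in 2. 2c->3: no, cc/bb meet in 3. Open state 4: 2c->4.
bba: 3a undefined. 3a->0: no, bbaabc/acaab meet in 1. 3a->1: no, bbaabc/acaab meet in 1. 3a->2: no, bbaabc/acaab meet in 1. 3a->3: no, bcbaaa/bb meet in 3. 3a->4: ok.
bbb: 3b undefined. 3b->0: no, cc/bbbcc meet in 4. 3b->1: ok.
bbc: 3c undefined. 3c->0: ok.
cca: 4a undefined. 4a->0: no, bbaabc/acaab meet in 1. 4a->1: no, bbaabc/bbc meet in 0. 4a->2: no, bbaabc/cac meet in 2. 4a->3: no, bbaabc/acaab meet in 1. 4a->4: ok.
accc: 4c undefined. 4c->0: ok.
bbaab: 4b undefined. 4b->0: no, bbaabc/cac meet in 2. 4b->1: no, bbaabc/acaab meet in 1. 4b->2: ok.
All examples now run through 5 states with every (state, symbol) defined. Accept strings end in {4}, Reject strings end in {0,1,2,3}; accept={4}.

states=5 start=0 accept={4} delta: 0a->0 0b->1 0c->2 1a->0 1b->3 1c->1 2a->0 2b->0 2c->4 3a->4 3b->1 3c->0 4a->4 4b->2 4c->0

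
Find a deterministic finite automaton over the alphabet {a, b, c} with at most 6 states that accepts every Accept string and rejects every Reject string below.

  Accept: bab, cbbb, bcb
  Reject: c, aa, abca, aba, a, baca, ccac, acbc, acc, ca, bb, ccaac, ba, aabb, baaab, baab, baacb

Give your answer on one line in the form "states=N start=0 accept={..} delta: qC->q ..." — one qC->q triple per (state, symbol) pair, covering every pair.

Grow the machine one transition at a time. Run the examples from 0; the earliest place one falls off (shortest prefix, ties alphabetical) gets sent to the lowest-numbered state that keeps every Accept/Reject pair distinguishable — a pair clashes when both reach the same state with identical unread suffix — and to a fresh state only if none does.
a: 0a undefined. 0a->0: ok.
b: 0b undefined. 0b->0: no, bab/aa meet in 0. Open state 1: 0b->1.
c: 0c undefined. 0c->0: ok.
ba: 1a undefined. 1a->0: no, bab/baaab meet in 1. 1a->1: no, bab/bb meet in 1 with "b" left. Open state 2: 1a->2.
bb: 1b undefined. 1b->0: ok.
bc: 1c undefined. 1c->0: ok.
baa: 2a undefined. 2a->0: no, cbbb/baaab meet in 1. 2a->1: no, bab/baaab meet in 2 with "b" left. 2a->2: no, bab/baaab meet in 2 with "b" left. Open state 3: 2a->3.
bab: 2b undefined. 2b->0: no, bab/c meet in 0. 2b->1: ok.
bac: 2c undefined. 2c->0: ok.
baaa: 3a undefined. 3a->0: no, bab/baaab meet in 1. 3a->1: ok.
baab: 3b undefined. 3b->0: ok.
baac: 3c undefined. 3c->0: no, bab/baacb meet in 1. 3c->1: ok.
All examples now run through 4 states with every (state, symbol) defined. Accept strings end in {1}, Reject strings end in {0,2}; accept={1}.

states=4 start=0 accept={1} delta: 0a->0 0b->1 0c->0 1a->2 1b->0 1c->0 2a->3 2b->1 2c->0 3a->1 3b->0 3c->1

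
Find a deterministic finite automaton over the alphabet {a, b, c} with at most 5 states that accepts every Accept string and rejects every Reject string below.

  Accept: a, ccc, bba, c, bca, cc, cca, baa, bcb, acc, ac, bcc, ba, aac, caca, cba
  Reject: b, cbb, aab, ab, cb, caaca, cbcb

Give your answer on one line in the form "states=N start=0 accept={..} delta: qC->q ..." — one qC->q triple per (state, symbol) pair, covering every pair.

State merging on the prefix tree: take the shortest (then alphabetical) example prefix whose next move is undefined and point that move at state 0, else 1, else 2, ...; a target is out if some Accept/Reject pair would then sit in one state with the same input left (inseparable). If every existing state is out, open a new one.
a: 0a undefined. 0a->0: ok.
b: 0b undefined. 0b->0: no, a/b meet in 0. Open state 1: 0b->1.
c: 0c undefined. 0c->0: no, a/caaca meet in 0. 0c->1: no, c/b meet in 1. Open state 2: 0c->2.
ba: 1a undefined. 1a->0: ok.
bb: 1b undefined. 1b->0: ok.
bc: 1c undefined. 1c->0: no, bcb/b meet in 1. 1c->1: no, bcc/b meet in 1. 1c->2: no, bcb/cb meet in 2 with "b" left. Open state 3: 1c->3.
ca: 2a undefined. 2a->0: no, a/caaca meet in 0. 2a->1: ok.
cb: 2b undefined. 2b->0: no, a/cb meet in 0. 2b->1: no, a/cbb meet in 0. 2b->2: no, c/cbb meet in 2. 2b->3: no, bcb/cbb meet in 3 with "b" left. Open state 4: 2b->4.
cc: 2c undefined. 2c->0: ok.
bca: 3a undefined. 3a->0: ok.
bcb: 3b undefined. 3b->0: ok.
bcc: 3c undefined. 3c->0: ok.
cba: 4a undefined. 4a->0: ok.
cbb: 4b undefined. 4b->0: no, a/cbb meet in 0. 4b->1: ok.
cbc: 4c undefined. 4c->0: ok.
All examples now run through 5 states with every (state, symbol) defined. Accept strings end in {0,2}, Reject strings end in {1,4}; accept={0,2}.

states=5 start=0 accept={0,2} delta: 0a->0 0b->1 0c->2 1a->0 1b->0 1c->3 2a->1 2b->4 2c->0 3a->0 3b->0 3c->0 4a->0 4b->1 4c->0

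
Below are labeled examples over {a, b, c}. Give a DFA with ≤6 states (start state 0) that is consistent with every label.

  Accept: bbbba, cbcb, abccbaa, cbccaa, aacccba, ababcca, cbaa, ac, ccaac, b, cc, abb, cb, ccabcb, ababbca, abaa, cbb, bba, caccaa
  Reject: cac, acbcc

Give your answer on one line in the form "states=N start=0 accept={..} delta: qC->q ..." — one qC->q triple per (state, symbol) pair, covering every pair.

states=4 start=0 accept={0,1,2} delta: 0a->0 0b->0 0c->1 1a->2 1b->1 1c->2 2a->0 2b->0 2c->3 3a->0 3b->0 3c->0

Grow the machine one transition at a time. Run the examples from 0; the earliest place one falls off (shortest prefix, ties alphabetical) gets sent to the lowest-numbered state that keeps every Accept/Reject pair distinguishable — a pair clashes when both reach the same state with identical unread suffix — and to a fresh state only if none does.
a: 0a undefined. 0a->0: ok.
b: 0b undefined. 0b->0: ok.
c: 0c undefined. 0c->0: no, bbbba/cac meet in 0. Open state 1: 0c->1.
ca: 1a undefined. 1a->0: no, ac/cac meet in 1. 1a->1: no, cc/cac meet in 1 with "c" left. Open state 2: 1a->2.
cb: 1b undefined. 1b->0: no, cc/acbcc meet in 1 with "c" left. 1b->1: ok.
cc: 1c undefined. 1c->0: no, ac/acbcc meet in 1. 1c->1: no, cbcb/acbcc meet in 1. 1c->2: ok.
cac: 2c undefined. 2c->0: no, bbbba/cac meet in 0. 2c->1: no, ac/cac meet in 1. 2c->2: no, cc/cac meet in 2. Open state 3: 2c->3.
cca: 2a undefined. 2a->0: ok.
cacc: 3c undefined. 3c->0: ok.
cbcb: 2b undefined. 2b->0: ok.
cbcca: 3a undefined. 3a->0: ok.
aacccb: 3b undefined. 3b->0: ok.
All examples now run through 4 states with every (state, symbol) defined. Accept strings end in {0,1,2}, Reject strings end in {3}; accept={0,1,2}.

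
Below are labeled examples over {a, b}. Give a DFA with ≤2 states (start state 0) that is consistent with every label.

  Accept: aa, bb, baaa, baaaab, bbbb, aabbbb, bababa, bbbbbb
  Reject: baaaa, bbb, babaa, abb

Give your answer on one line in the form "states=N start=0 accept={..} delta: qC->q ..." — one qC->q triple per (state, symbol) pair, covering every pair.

states=2 start=0 accept={0} delta: 0a->1 0b->1 1a->0 1b->0

Grow the machine one transition at a time. Run the examples from 0; the earliest place one falls off (shortest prefix, ties alphabetical) gets sent to the lowest-numbered state that keeps every Accept/Reject pair distinguishable — a pair clashes when both reach the same state with identical unread suffix — and to a fresh state only if none does.
a: 0a undefined. 0a->0: no, bb/abb meet in 0 with "bb" left. Open state 1: 0a->1.
b: 0b undefined. 0b->0: no, bb/bbb meet in 0. 0b->1: ok.
aa: 1a undefined. 1a->0: ok.
ab: 1b undefined. 1b->0: ok.
All examples now run through 2 states with every (state, symbol) defined. Accept strings end in {0}, Reject strings end in {1}; accept={0}.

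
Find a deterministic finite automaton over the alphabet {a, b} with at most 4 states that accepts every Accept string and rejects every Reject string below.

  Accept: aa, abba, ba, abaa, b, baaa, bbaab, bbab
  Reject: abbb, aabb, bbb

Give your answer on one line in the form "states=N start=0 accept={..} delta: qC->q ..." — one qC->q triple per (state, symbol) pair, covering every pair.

states=3 start=0 accept={0,1} delta: 0a->0 0b->1 1a->0 1b->2 2a->0 2b->2

Fold the examples into a partial DFA from state 0: repeatedly fix the first undefined (state, symbol) met by the shortest-then-alphabetical prefix, trying targets in increasing order and rejecting any under which an Accept and a Reject string meet in one state with the same remainder; add a state when all current targets are rejected. Accepting states are where Accept strings end.
a: 0a undefined. 0a->0: ok.
b: 0b undefined. 0b->0: no, aa/abbb meet in 0. Open state 1: 0b->1.
ba: 1a undefined. 1a->0: ok.
bb: 1b undefined. 1b->0: no, aa/aabb meet in 0. 1b->1: no, b/abbb meet in 1. Open state 2: 1b->2.
bba: 2a undefined. 2a->0: ok.
bbb: 2b undefined. 2b->0: no, aa/abbb meet in 0. 2b->1: no, b/abbb meet in 1. 2b->2: ok.
All examples now run through 3 states with every (state, symbol) defined. Accept strings end in {0,1}, Reject strings end in {2}; accept={0,1}.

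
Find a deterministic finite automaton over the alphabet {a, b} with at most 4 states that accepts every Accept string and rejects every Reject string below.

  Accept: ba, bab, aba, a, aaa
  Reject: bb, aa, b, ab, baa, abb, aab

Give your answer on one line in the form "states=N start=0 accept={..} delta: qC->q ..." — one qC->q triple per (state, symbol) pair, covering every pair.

states=4 start=0 accept={1,3} delta: 0a->1 0b->2 1a->0 1b->0 2a->3 2b->0 3a->0 3b->1

Grow the machine one transition at a time. Run the examples from 0; the earliest place one falls off (shortest prefix, ties alphabetical) gets sent to the lowest-numbered state that keeps every Accept/Reject pair distinguishable — a pair clashes when both reach the same state with identical unread suffix — and to a fresh state only if none does.
a: 0a undefined. 0a->0: no, a/aa meet in 0. Open state 1: 0a->1.
b: 0b undefined. 0b->0: no, bab/ab meet in 1 with "b" left. 0b->1: no, ba/aa meet in 1 with "a" left. Open state 2: 0b->2.
aa: 1a undefined. 1a->0: ok.
ab: 1b undefined. 1b->0: ok.
ba: 2a undefined. 2a->0: no, ba/aa meet in 0. 2a->1: no, bab/aa meet in 0. 2a->2: no, ba/b meet in 2. Open state 3: 2a->3.
bb: 2b undefined. 2b->0: ok.
baa: 3a undefined. 3a->0: ok.
bab: 3b undefined. 3b->0: no, bab/bb meet in 0. 3b->1: ok.
All examples now run through 4 states with every (state, symbol) defined. Accept strings end in {1,3}, Reject strings end in {0,2}; accept={1,3}.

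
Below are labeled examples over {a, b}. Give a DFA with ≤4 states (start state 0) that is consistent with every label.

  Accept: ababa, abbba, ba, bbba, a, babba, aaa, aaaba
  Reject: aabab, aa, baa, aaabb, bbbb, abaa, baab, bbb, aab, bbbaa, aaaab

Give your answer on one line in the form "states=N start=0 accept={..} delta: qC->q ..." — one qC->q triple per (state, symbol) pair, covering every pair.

states=2 start=0 accept={1} delta: 0a->1 0b->0 1a->0 1b->0

Grow the machine one transition at a time. Run the examples from 0; the earliest place one falls off (shortest prefix, ties alphabetical) gets sent to the lowest-numbered state that keeps every Accept/Reject pair distinguishable — a pair clashes when both reach the same state with identical unread suffix — and to a fresh state only if none does.
a: 0a undefined. 0a->0: no, a/aa meet in 0. Open state 1: 0a->1.
b: 0b undefined. 0b->0: ok.
aa: 1a undefined. 1a->0: ok.
ab: 1b undefined. 1b->0: ok.
All examples now run through 2 states with every (state, symbol) defined. Accept strings end in {1}, Reject strings end in {0}; accept={1}.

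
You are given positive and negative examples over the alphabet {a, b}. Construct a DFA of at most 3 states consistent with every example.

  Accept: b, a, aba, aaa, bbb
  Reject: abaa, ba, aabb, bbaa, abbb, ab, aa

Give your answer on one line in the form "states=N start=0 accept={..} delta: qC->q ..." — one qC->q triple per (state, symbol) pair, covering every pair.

Grow the machine one transition at a time. Run the examples from 0; the earliest place one falls off (shortest prefix, ties alphabetical) gets sent to the lowest-numbered state that keeps every Accept/Reject pair distinguishable — a pair clashes when both reach the same state with identical unread suffix — and to a fresh state only if none does.
a: 0a undefined. 0a->0: no, b/ab meet in 0 with "b" left. Open state 1: 0a->1.
b: 0b undefined. 0b->0: no, a/ba meet in 1. 0b->1: ok.
aa: 1a undefined. 1a->0: ok.
ab: 1b undefined. 1b->0: ok.
All examples now run through 2 states with every (state, symbol) defined. Accept strings end in {1}, Reject strings end in {0}; accept={1}.

states=2 start=0 accept={1} delta: 0a->1 0b->1 1a->0 1b->0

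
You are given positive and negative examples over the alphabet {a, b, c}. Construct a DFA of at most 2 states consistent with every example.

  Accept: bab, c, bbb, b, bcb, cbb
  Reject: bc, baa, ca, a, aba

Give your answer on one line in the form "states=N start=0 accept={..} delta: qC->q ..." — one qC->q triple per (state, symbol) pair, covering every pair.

Fold the examples into a partial DFA from state 0: repeatedly fix the first undefined (state, symbol) met by the shortest-then-alphabetical prefix, trying targets in increasing order and rejecting any under which an Accept and a Reject string meet in one state with the same remainder; add a state when all current targets are rejected. Accepting states are where Accept strings end.
a: 0a undefined. 0a->0: ok.
b: 0b undefined. 0b->0: no, bab/baa meet in 0. Open state 1: 0b->1.
c: 0c undefined. 0c->0: no, c/ca meet in 0. 0c->1: ok.
ba: 1a undefined. 1a->0: ok.
bb: 1b undefined. 1b->0: ok.
bc: 1c undefined. 1c->0: ok.
All examples now run through 2 states with every (state, symbol) defined. Accept strings end in {1}, Reject strings end in {0}; accept={1}.

states=2 start=0 accept={1} delta: 0a->0 0b->1 0c->1 1a->0 1b->0 1c->0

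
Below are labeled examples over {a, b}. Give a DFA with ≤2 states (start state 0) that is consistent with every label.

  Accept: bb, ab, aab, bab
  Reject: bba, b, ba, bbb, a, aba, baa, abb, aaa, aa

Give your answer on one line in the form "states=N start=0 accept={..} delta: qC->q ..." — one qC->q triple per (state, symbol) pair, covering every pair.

State merging on the prefix tree: take the shortest (then alphabetical) example prefix whose next move is undefined and point that move at state 0, else 1, else 2, ...; a target is out if some Accept/Reject pair would then sit in one state with the same input left (inseparable). If every existing state is out, open a new one.
a: 0a undefined. 0a->0: no, bb/abb meet in 0 with "bb" left. Open state 1: 0a->1.
b: 0b undefined. 0b->0: no, bb/b meet in 0. 0b->1: ok.
aa: 1a undefined. 1a->0: no, aab/b meet in 1. 1a->1: ok.
ab: 1b undefined. 1b->0: ok.
All examples now run through 2 states with every (state, symbol) defined. Accept strings end in {0}, Reject strings end in {1}; accept={0}.

states=2 start=0 accept={0} delta: 0a->1 0b->1 1a->1 1b->0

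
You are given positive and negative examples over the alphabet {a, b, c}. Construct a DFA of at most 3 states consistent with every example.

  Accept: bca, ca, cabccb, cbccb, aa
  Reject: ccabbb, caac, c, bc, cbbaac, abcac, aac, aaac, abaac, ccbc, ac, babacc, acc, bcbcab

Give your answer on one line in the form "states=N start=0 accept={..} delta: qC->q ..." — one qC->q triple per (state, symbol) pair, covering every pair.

states=3 start=0 accept={0} delta: 0a->0 0b->0 0c->1 1a->0 1b->1 1c->2 2a->1 2b->0 2c->0

State merging on the prefix tree: take the shortest (then alphabetical) example prefix whose next move is undefined and point that move at state 0, else 1, else 2, ...; a target is out if some Accept/Reject pair would then sit in one state with the same input left (inseparable). If every existing state is out, open a new one.
a: 0a undefined. 0a->0: ok.
b: 0b undefined. 0b->0: ok.
c: 0c undefined. 0c->0: no, bca/ccabbb meet in 0. Open state 1: 0c->1.
ca: 1a undefined. 1a->0: ok.
cb: 1b undefined. 1b->0: no, bca/bcbcab meet in 0. 1b->1: ok.
cc: 1c undefined. 1c->0: no, bca/ccabbb meet in 0. 1c->1: no, bca/ccabbb meet in 0. Open state 2: 1c->2.
cca: 2a undefined. 2a->0: no, bca/ccabbb meet in 0. 2a->1: ok.
ccb: 2b undefined. 2b->0: ok.
cbcc: 2c undefined. 2c->0: ok.
All examples now run through 3 states with every (state, symbol) defined. Accept strings end in {0}, Reject strings end in {1,2}; accept={0}.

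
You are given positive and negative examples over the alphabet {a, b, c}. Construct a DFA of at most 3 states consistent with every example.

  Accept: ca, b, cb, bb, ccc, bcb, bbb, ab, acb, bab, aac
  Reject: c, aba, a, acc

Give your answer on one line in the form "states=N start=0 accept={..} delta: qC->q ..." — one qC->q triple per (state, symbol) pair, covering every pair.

states=3 start=0 accept={0} delta: 0a->1 0b->0 0c->2 1a->1 1b->0 1c->0 2a->0 2b->0 2c->1

State merging on the prefix tree: take the shortest (then alphabetical) example prefix whose next move is undefined and point that move at state 0, else 1, else 2, ...; a target is out if some Accept/Reject pair would then sit in one state with the same input left (inseparable). If every existing state is out, open a new one.
a: 0a undefined. 0a->0: no, aac/c meet in 0 with "c" left. Open state 1: 0a->1.
b: 0b undefined. 0b->0: ok.
c: 0c undefined. 0c->0: no, ca/a meet in 1. 0c->1: no, ccc/acc meet in 1 with "cc" left. Open state 2: 0c->2.
aa: 1a undefined. 1a->0: no, aac/c meet in 2. 1a->1: ok.
ab: 1b undefined. 1b->0: ok.
ac: 1c undefined. 1c->0: ok.
ca: 2a undefined. 2a->0: ok.
cb: 2b undefined. 2b->0: ok.
cc: 2c undefined. 2c->0: no, ccc/c meet in 2. 2c->1: ok.
All examples now run through 3 states with every (state, symbol) defined. Accept strings end in {0}, Reject strings end in {1,2}; accept={0}.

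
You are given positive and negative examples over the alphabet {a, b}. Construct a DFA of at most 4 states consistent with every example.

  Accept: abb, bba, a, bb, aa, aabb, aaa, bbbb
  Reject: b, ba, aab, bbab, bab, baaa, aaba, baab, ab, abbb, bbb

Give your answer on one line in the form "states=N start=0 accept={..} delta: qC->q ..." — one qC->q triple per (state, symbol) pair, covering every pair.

State merging on the prefix tree: take the shortest (then alphabetical) example prefix whose next move is undefined and point that move at state 0, else 1, else 2, ...; a target is out if some Accept/Reject pair would then sit in one state with the same input left (inseparable). If every existing state is out, open a new one.
a: 0a undefined. 0a->0: ok.
b: 0b undefined. 0b->0: no, abb/b meet in 0. Open state 1: 0b->1.
ba: 1a undefined. 1a->0: no, a/ba meet in 0. 1a->1: no, abb/bab meet in 1 with "b" left. Open state 2: 1a->2.
bb: 1b undefined. 1b->0: ok.
baa: 2a undefined. 2a->0: no, abb/baaa meet in 0. 2a->1: no, abb/baab meet in 0. 2a->2: ok.
bab: 2b undefined. 2b->0: no, abb/bab meet in 0. 2b->1: ok.
All examples now run through 3 states with every (state, symbol) defined. Accept strings end in {0}, Reject strings end in {1,2}; accept={0}.

states=3 start=0 accept={0} delta: 0a->0 0b->1 1a->2 1b->0 2a->2 2b->1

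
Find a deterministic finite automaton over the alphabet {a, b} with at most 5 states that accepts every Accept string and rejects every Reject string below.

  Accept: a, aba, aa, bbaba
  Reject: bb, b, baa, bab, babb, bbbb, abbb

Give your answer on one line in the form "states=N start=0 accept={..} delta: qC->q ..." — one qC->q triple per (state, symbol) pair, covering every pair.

states=3 start=0 accept={0,2} delta: 0a->0 0b->1 1a->2 1b->1 2a->1 2b->1

Fold the examples into a partial DFA from state 0: repeatedly fix the first undefined (state, symbol) met by the shortest-then-alphabetical prefix, trying targets in increasing order and rejecting any under which an Accept and a Reject string meet in one state with the same remainder; add a state when all current targets are rejected. Accepting states are where Accept strings end.
a: 0a undefined. 0a->0: ok.
b: 0b undefined. 0b->0: no, a/bb meet in 0. Open state 1: 0b->1.
ba: 1a undefined. 1a->0: no, a/baa meet in 0. 1a->1: no, aba/b meet in 1. Open state 2: 1a->2.
bb: 1b undefined. 1b->0: no, a/bb meet in 0. 1b->1: ok.
baa: 2a undefined. 2a->0: no, a/baa meet in 0. 2a->1: ok.
bab: 2b undefined. 2b->0: no, a/bab meet in 0. 2b->1: ok.
All examples now run through 3 states with every (state, symbol) defined. Accept strings end in {0,2}, Reject strings end in {1}; accept={0,2}.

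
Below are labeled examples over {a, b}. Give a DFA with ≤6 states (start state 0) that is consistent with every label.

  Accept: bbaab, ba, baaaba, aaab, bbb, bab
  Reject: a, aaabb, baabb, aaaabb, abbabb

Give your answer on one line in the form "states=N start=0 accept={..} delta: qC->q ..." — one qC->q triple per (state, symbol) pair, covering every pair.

State merging on the prefix tree: take the shortest (then alphabetical) example prefix whose next move is undefined and point that move at state 0, else 1, else 2, ...; a target is out if some Accept/Reject pair would then sit in one state with the same input left (inseparable). If every existing state is out, open a new one.
a: 0a undefined. 0a->0: ok.
b: 0b undefined. 0b->0: no, bbaab/a meet in 0. Open state 1: 0b->1.
ba: 1a undefined. 1a->0: no, ba/a meet in 0. 1a->1: no, bbb/baabb meet in 1 with "bb" left. Open state 2: 1a->2.
bb: 1b undefined. 1b->0: ok.
baa: 2a undefined. 2a->0: ok.
bab: 2b undefined. 2b->0: no, bab/a meet in 0. 2b->1: ok.
All examples now run through 3 states with every (state, symbol) defined. Accept strings end in {1,2}, Reject strings end in {0}; accept={1,2}.

states=3 start=0 accept={1,2} delta: 0a->0 0b->1 1a->2 1b->0 2a->0 2b->1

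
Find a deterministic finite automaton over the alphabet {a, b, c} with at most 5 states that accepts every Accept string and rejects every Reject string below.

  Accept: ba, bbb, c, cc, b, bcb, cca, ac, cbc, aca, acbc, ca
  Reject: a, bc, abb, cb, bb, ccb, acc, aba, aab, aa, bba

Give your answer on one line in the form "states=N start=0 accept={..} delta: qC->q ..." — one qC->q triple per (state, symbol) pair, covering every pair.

states=5 start=0 accept={0,2,3} delta: 0a->1 0b->2 0c->3 1a->1 1b->1 1c->2 2a->0 2b->4 2c->4 3a->0 3b->1 3c->2 4a->1 4b->0 4c->0

Grow the machine one transition at a time. Run the examples from 0; the earliest place one falls off (shortest prefix, ties alphabetical) gets sent to the lowest-numbered state that keeps every Accept/Reject pair distinguishable — a pair clashes when both reach the same state with identical unread suffix — and to a fresh state only if none does.
a: 0a undefined. 0a->0: no, ba/aba meet in 0 with "ba" left. Open state 1: 0a->1.
b: 0b undefined. 0b->0: no, ba/a meet in 1. 0b->1: no, ba/aa meet in 1 with "a" left. Open state 2: 0b->2.
c: 0c undefined. 0c->0: no, b/cb meet in 2. 0c->1: no, c/a meet in 1. 0c->2: no, cc/bc meet in 2 with "c" left. Open state 3: 0c->3.
aa: 1a undefined. 1a->0: no, b/aab meet in 2. 1a->1: ok.
ab: 1b undefined. 1b->0: no, b/abb meet in 2. 1b->1: ok.
ac: 1c undefined. 1c->0: no, c/acc meet in 3. 1c->1: no, ac/a meet in 1. 1c->2: ok.
ba: 2a undefined. 2a->0: ok.
bb: 2b undefined. 2b->0: no, ba/bb meet in 0. 2b->1: no, bbb/a meet in 1. 2b->2: no, ba/bba meet in 0. 2b->3: no, bbb/cb meet in 3 with "b" left. Open state 4: 2b->4.
bc: 2c undefined. 2c->0: no, ba/bc meet in 0. 2c->1: no, bcb/a meet in 1. 2c->2: no, b/bc meet in 2. 2c->3: no, c/bc meet in 3. 2c->4: ok.
ca: 3a undefined. 3a->0: ok.
cb: 3b undefined. 3b->0: no, ba/cb meet in 0. 3b->1: ok.
cc: 3c undefined. 3c->0: no, b/ccb meet in 2. 3c->1: no, cc/a meet in 1. 3c->2: ok.
bba: 4a undefined. 4a->0: no, ba/bba meet in 0. 4a->1: ok.
bbb: 4b undefined. 4b->0: ok.
acbc: 4c undefined. 4c->0: ok.
All examples now run through 5 states with every (state, symbol) defined. Accept strings end in {0,2,3}, Reject strings end in {1,4}; accept={0,2,3}.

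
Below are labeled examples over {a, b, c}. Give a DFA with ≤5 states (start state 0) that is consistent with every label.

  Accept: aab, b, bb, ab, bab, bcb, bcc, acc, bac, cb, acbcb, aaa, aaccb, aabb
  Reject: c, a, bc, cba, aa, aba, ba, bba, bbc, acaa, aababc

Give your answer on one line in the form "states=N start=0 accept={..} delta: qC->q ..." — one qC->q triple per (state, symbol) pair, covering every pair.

State merging on the prefix tree: take the shortest (then alphabetical) example prefix whose next move is undefined and point that move at state 0, else 1, else 2, ...; a target is out if some Accept/Reject pair would then sit in one state with the same input left (inseparable). If every existing state is out, open a new one.
a: 0a undefined. 0a->0: no, aaa/a meet in 0. Open state 1: 0a->1.
b: 0b undefined. 0b->0: ok.
c: 0c undefined. 0c->0: no, b/c meet in 0. 0c->1: ok.
aa: 1a undefined. 1a->0: no, aab/aa meet in 0. 1a->1: no, aaa/c meet in 1. Open state 2: 1a->2.
ab: 1b undefined. 1b->0: ok.
ac: 1c undefined. 1c->0: no, acc/c meet in 1. 1c->1: no, bcc/c meet in 1. 1c->2: no, bcc/aa meet in 2. Open state 3: 1c->3.
aaa: 2a undefined. 2a->0: ok.
aab: 2b undefined. 2b->0: ok.
aac: 2c undefined. 2c->0: ok.
aca: 3a undefined. 3a->0: ok.
acb: 3b undefined. 3b->0: ok.
acc: 3c undefined. 3c->0: ok.
All examples now run through 4 states with every (state, symbol) defined. Accept strings end in {0,3}, Reject strings end in {1,2}; accept={0,3}.

states=4 start=0 accept={0,3} delta: 0a->1 0b->0 0c->1 1a->2 1b->0 1c->3 2a->0 2b->0 2c->0 3a->0 3b->0 3c->0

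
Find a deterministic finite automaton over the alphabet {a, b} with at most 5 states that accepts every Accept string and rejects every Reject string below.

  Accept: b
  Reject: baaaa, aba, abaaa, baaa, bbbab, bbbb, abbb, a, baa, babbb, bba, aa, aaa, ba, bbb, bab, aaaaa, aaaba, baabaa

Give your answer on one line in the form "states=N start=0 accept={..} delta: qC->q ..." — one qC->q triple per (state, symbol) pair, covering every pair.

Grow the machine one transition at a time. Run the examples from 0; the earliest place one falls off (shortest prefix, ties alphabetical) gets sent to the lowest-numbered state that keeps every Accept/Reject pair distinguishable — a pair clashes when both reach the same state with identical unread suffix — and to a fresh state only if none does.
a: 0a undefined. 0a->0: ok.
b: 0b undefined. 0b->0: no, b/baaaa meet in 0. Open state 1: 0b->1.
ba: 1a undefined. 1a->0: no, b/bab meet in 1. 1a->1: no, b/baaaa meet in 1. Open state 2: 1a->2.
bb: 1b undefined. 1b->0: no, b/abbb meet in 1. 1b->1: no, b/bbbb meet in 1. 1b->2: ok.
baa: 2a undefined. 2a->0: ok.
bab: 2b undefined. 2b->0: no, b/bbbab meet in 1. 2b->1: no, b/bbbab meet in 1. 2b->2: no, b/bbbab meet in 1. Open state 3: 2b->3.
babb: 3b undefined. 3b->0: no, b/babbb meet in 1. 3b->1: no, b/bbbb meet in 1. 3b->2: ok.
bbba: 3a undefined. 3a->0: no, b/bbbab meet in 1. 3a->1: ok.
All examples now run through 4 states with every (state, symbol) defined. Accept strings end in {1}, Reject strings end in {0,2,3}; accept={1}.

states=4 start=0 accept={1} delta: 0a->0 0b->1 1a->2 1b->2 2a->0 2b->3 3a->1 3b->2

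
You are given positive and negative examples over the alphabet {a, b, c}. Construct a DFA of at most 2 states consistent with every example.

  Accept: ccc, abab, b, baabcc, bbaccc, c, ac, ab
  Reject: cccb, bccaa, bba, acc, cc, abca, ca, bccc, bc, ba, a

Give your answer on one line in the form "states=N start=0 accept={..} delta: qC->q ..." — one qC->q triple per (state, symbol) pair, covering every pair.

Grow the machine one transition at a time. Run the examples from 0; the earliest place one falls off (shortest prefix, ties alphabetical) gets sent to the lowest-numbered state that keeps every Accept/Reject pair distinguishable — a pair clashes when both reach the same state with identical unread suffix — and to a fresh state only if none does.
a: 0a undefined. 0a->0: ok.
b: 0b undefined. 0b->0: no, ccc/bccc meet in 0 with "ccc" left. Open state 1: 0b->1.
c: 0c undefined. 0c->0: no, ccc/acc meet in 0. 0c->1: ok.
ba: 1a undefined. 1a->0: ok.
bb: 1b undefined. 1b->0: ok.
bc: 1c undefined. 1c->0: ok.
All examples now run through 2 states with every (state, symbol) defined. Accept strings end in {1}, Reject strings end in {0}; accept={1}.

states=2 start=0 accept={1} delta: 0a->0 0b->1 0c->1 1a->0 1b->0 1c->0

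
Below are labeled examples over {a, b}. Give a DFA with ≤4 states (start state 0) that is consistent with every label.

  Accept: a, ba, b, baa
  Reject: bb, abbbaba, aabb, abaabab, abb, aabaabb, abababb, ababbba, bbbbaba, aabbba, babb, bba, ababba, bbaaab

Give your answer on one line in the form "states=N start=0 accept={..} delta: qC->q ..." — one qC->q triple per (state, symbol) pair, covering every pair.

states=3 start=0 accept={0,1} delta: 0a->0 0b->1 1a->1 1b->2 2a->2 2b->2

State merging on the prefix tree: take the shortest (then alphabetical) example prefix whose next move is undefined and point that move at state 0, else 1, else 2, ...; a target is out if some Accept/Reject pair would then sit in one state with the same input left (inseparable). If every existing state is out, open a new one.
a: 0a undefined. 0a->0: ok.
b: 0b undefined. 0b->0: no, a/bb meet in 0. Open state 1: 0b->1.
ba: 1a undefined. 1a->0: no, b/abaabab meet in 1. 1a->1: ok.
bb: 1b undefined. 1b->0: no, a/bb meet in 0. 1b->1: no, ba/bb meet in 1. Open state 2: 1b->2.
bba: 2a undefined. 2a->0: no, a/bba meet in 0. 2a->1: no, ba/bba meet in 1. 2a->2: ok.
bbb: 2b undefined. 2b->0: no, a/abaabab meet in 0. 2b->1: no, ba/abaabab meet in 1. 2b->2: ok.
All examples now run through 3 states with every (state, symbol) defined. Accept strings end in {0,1}, Reject strings end in {2}; accept={0,1}.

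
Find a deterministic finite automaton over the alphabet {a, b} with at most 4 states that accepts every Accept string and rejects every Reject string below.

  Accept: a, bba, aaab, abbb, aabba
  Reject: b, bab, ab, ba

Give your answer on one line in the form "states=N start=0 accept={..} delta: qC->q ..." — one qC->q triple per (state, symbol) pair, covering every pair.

Grow the machine one transition at a time. Run the examples from 0; the earliest place one falls off (shortest prefix, ties alphabetical) gets sent to the lowest-numbered state that keeps every Accept/Reject pair distinguishable — a pair clashes when both reach the same state with identical unread suffix — and to a fresh state only if none does.
a: 0a undefined. 0a->0: no, aaab/b meet in 0 with "b" left. Open state 1: 0a->1.
b: 0b undefined. 0b->0: no, a/ba meet in 1. 0b->1: no, a/b meet in 1. Open state 2: 0b->2.
aa: 1a undefined. 1a->0: no, aaab/ab meet in 1 with "b" left. 1a->1: no, aaab/ab meet in 1 with "b" left. 1a->2: no, aaab/bab meet in 2 with "ab" left. Open state 3: 1a->3.
ab: 1b undefined. 1b->0: ok.
ba: 2a undefined. 2a->0: ok.
bb: 2b undefined. 2b->0: no, abbb/ab meet in 0. 2b->1: ok.
aaa: 3a undefined. 3a->0: no, aaab/b meet in 2. 3a->1: no, aaab/ab meet in 0. 3a->2: ok.
aab: 3b undefined. 3b->0: no, aabba/ab meet in 0. 3b->1: ok.
All examples now run through 4 states with every (state, symbol) defined. Accept strings end in {1,3}, Reject strings end in {0,2}; accept={1,3}.

states=4 start=0 accept={1,3} delta: 0a->1 0b->2 1a->3 1b->0 2a->0 2b->1 3a->2 3b->1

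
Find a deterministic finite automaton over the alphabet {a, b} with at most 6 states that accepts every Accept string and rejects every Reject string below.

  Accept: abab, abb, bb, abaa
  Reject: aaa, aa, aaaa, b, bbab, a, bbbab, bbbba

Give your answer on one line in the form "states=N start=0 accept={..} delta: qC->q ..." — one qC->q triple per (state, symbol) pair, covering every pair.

Fold the examples into a partial DFA from state 0: repeatedly fix the first undefined (state, symbol) met by the shortest-then-alphabetical prefix, trying targets in increasing order and rejecting any under which an Accept and a Reject string meet in one state with the same remainder; add a state when all current targets are rejected. Accepting states are where Accept strings end.
a: 0a undefined. 0a->0: ok.
b: 0b undefined. 0b->0: no, abab/aaa meet in 0. Open state 1: 0b->1.
bb: 1b undefined. 1b->0: no, abab/bbbab meet in 1 with "ab" left. 1b->1: no, abab/bbab meet in 1 with "ab" left. Open state 2: 1b->2.
aba: 1a undefined. 1a->0: no, abab/b meet in 1. 1a->1: no, abaa/b meet in 1. 1a->2: ok.
bba: 2a undefined. 2a->0: no, abaa/aaa meet in 0. 2a->1: no, abb/bbab meet in 2. 2a->2: no, abab/bbab meet in 2 with "b" left. Open state 3: 2a->3.
bbb: 2b undefined. 2b->0: no, abab/aaa meet in 0. 2b->1: no, abab/b meet in 1. 2b->2: no, abaa/bbbba meet in 3. 2b->3: ok.
bbab: 3b undefined. 3b->0: ok.
bbba: 3a undefined. 3a->0: ok.
All examples now run through 4 states with every (state, symbol) defined. Accept strings end in {2,3}, Reject strings end in {0,1}; accept={2,3}.

states=4 start=0 accept={2,3} delta: 0a->0 0b->1 1a->2 1b->2 2a->3 2b->3 3a->0 3b->0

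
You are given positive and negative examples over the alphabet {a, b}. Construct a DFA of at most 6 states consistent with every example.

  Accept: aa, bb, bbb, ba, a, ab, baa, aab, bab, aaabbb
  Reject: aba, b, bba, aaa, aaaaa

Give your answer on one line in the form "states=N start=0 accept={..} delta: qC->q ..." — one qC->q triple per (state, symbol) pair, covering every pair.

Fold the examples into a partial DFA from state 0: repeatedly fix the first undefined (state, symbol) met by the shortest-then-alphabetical prefix, trying targets in increasing order and rejecting any under which an Accept and a Reject string meet in one state with the same remainder; add a state when all current targets are rejected. Accepting states are where Accept strings end.
a: 0a undefined. 0a->0: no, aa/aaa meet in 0. Open state 1: 0a->1.
b: 0b undefined. 0b->0: no, bb/b meet in 0. 0b->1: no, a/b meet in 1. Open state 2: 0b->2.
aa: 1a undefined. 1a->0: no, a/aaa meet in 1. 1a->1: no, aa/aaa meet in 1. 1a->2: no, aa/b meet in 2. Open state 3: 1a->3.
ab: 1b undefined. 1b->0: no, a/aba meet in 1. 1b->1: no, aa/aba meet in 3. 1b->2: no, ba/aba meet in 2 with "a" left. 1b->3: ok.
ba: 2a undefined. 2a->0: no, bab/b meet in 2. 2a->1: ok.
bb: 2b undefined. 2b->0: no, bbb/b meet in 2. 2b->1: no, aa/bba meet in 3. 2b->2: no, bb/b meet in 2. 2b->3: ok.
aaa: 3a undefined. 3a->0: no, aa/aaaaa meet in 3. 3a->1: no, ba/aba meet in 1. 3a->2: no, aa/aaaaa meet in 3. 3a->3: no, aa/aba meet in 3. Open state 4: 3a->4.
aab: 3b undefined. 3b->0: ok.
aaaa: 4a undefined. 4a->0: no, ba/aaaaa meet in 1. 4a->1: no, aa/aaaaa meet in 3. 4a->2: no, ba/aaaaa meet in 1. 4a->3: ok.
aaab: 4b undefined. 4b->0: ok.
All examples now run through 5 states with every (state, symbol) defined. Accept strings end in {0,1,3}, Reject strings end in {2,4}; accept={0,1,3}.

states=5 start=0 accept={0,1,3} delta: 0a->1 0b->2 1a->3 1b->3 2a->1 2b->3 3a->4 3b->0 4a->3 4b->0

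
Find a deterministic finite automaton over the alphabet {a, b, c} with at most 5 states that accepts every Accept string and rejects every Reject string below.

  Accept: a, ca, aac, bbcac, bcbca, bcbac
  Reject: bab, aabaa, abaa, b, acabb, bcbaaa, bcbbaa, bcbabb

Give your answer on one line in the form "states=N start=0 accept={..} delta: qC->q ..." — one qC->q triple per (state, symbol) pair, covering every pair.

states=2 start=0 accept={0} delta: 0a->0 0b->1 0c->0 1a->1 1b->1 1c->0

State merging on the prefix tree: take the shortest (then alphabetical) example prefix whose next move is undefined and point that move at state 0, else 1, else 2, ...; a target is out if some Accept/Reject pair would then sit in one state with the same input left (inseparable). If every existing state is out, open a new one.
a: 0a undefined. 0a->0: ok.
b: 0b undefined. 0b->0: no, a/bab meet in 0. Open state 1: 0b->1.
c: 0c undefined. 0c->0: ok.
ba: 1a undefined. 1a->0: no, a/aabaa meet in 0. 1a->1: ok.
bb: 1b undefined. 1b->0: no, a/bab meet in 0. 1b->1: ok.
bc: 1c undefined. 1c->0: ok.
All examples now run through 2 states with every (state, symbol) defined. Accept strings end in {0}, Reject strings end in {1}; accept={0}.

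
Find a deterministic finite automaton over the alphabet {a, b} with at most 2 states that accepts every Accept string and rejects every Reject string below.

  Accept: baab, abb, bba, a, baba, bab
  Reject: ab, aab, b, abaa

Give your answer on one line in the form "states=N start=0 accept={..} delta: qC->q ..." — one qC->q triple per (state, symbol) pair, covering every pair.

states=2 start=0 accept={0} delta: 0a->0 0b->1 1a->1 1b->0

Grow the machine one transition at a time. Run the examples from 0; the earliest place one falls off (shortest prefix, ties alphabetical) gets sent to the lowest-numbered state that keeps every Accept/Reject pair distinguishable — a pair clashes when both reach the same state with identical unread suffix — and to a fresh state only if none does.
a: 0a undefined. 0a->0: ok.
b: 0b undefined. 0b->0: no, baab/ab meet in 0. Open state 1: 0b->1.
ba: 1a undefined. 1a->0: no, baab/ab meet in 1. 1a->1: ok.
bb: 1b undefined. 1b->0: ok.
All examples now run through 2 states with every (state, symbol) defined. Accept strings end in {0}, Reject strings end in {1}; accept={0}.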